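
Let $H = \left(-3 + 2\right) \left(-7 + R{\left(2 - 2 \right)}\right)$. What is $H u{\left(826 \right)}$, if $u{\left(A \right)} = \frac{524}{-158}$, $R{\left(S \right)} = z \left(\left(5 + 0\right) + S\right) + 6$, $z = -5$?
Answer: $- \frac{6812}{79} \approx -86.228$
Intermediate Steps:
$R{\left(S \right)} = -19 - 5 S$ ($R{\left(S \right)} = - 5 \left(\left(5 + 0\right) + S\right) + 6 = - 5 \left(5 + S\right) + 6 = \left(-25 - 5 S\right) + 6 = -19 - 5 S$)
$H = 26$ ($H = \left(-3 + 2\right) \left(-7 - \left(19 + 5 \left(2 - 2\right)\right)\right) = - (-7 - \left(19 + 5 \left(2 - 2\right)\right)) = - (-7 - 19) = \left(-1\right) \left(-26\right) = 26$)
$u{\left(A \right)} = - \frac{262}{79}$ ($u{\left(A \right)} = 524 \left(- \frac{1}{158}\right) = - \frac{262}{79}$)
$H u{\left(826 \right)} = 26 \left(- \frac{262}{79}\right) = - \frac{6812}{79}$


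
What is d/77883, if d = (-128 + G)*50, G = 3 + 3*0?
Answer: -6250/77883 ≈ -0.080249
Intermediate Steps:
G = 3 (G = 3 + 0 = 3)
d = -6250 (d = (-128 + 3)*50 = -125*50 = -6250)
d/77883 = -6250/77883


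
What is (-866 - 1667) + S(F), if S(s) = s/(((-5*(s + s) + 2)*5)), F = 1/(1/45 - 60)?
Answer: -14812993/5848 ≈ -2533.0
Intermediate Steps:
F = -45/2699 (F = 1/(1/45 - 60) = 1/(-2699/45) = -45/2699 ≈ -0.016673)
S(s) = s/(10 - 50*s) (S(s) = s/(((-10*s + 2)*5)) = s/(((2 - 10*s)*5)) = s/(10 - 50*s))
(-866 - 1667) + S(F) = (-866 - 1667) - 1*(-45/2699)/(-10 + 50*(-45/2699)) = -2533 - 1*(-45/2699)/(-10 - 2250/2699) = -2533 - 1*(-45/2699)/(-29240/2699) = -2533 - 1*(-45/2699)*(-2699/29240) = -2533 - 9/5848 = -14812993/5848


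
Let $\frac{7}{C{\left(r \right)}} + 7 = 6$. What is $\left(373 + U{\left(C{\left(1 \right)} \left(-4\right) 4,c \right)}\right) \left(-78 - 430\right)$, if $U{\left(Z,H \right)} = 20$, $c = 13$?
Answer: $-199644$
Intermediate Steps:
$C{\left(r \right)} = -7$ ($C{\left(r \right)} = \frac{7}{-7 + 6} = \frac{7}{-1} = 7 \left(-1\right) = -7$)
$\left(373 + U{\left(C{\left(1 \right)} \left(-4\right) 4,c \right)}\right) \left(-78 - 430\right) = \left(373 + 20\right) \left(-78 - 430\right) = 393 \left(-508\right) = -199644$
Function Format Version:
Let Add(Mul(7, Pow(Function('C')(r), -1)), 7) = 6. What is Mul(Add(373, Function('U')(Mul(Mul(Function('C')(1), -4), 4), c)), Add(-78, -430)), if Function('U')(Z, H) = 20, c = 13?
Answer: -199644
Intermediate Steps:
Function('C')(r) = -7 (Function('C')(r) = Mul(7, Pow(Add(-7, 6), -1)) = Mul(7, Pow(-1, -1)) = Mul(7, -1) = -7)
Mul(Add(373, Function('U')(Mul(Mul(Function('C')(1), -4), 4), c)), Add(-78, -430)) = Mul(Add(373, 20), Add(-78, -430)) = Mul(393, -508) = -199644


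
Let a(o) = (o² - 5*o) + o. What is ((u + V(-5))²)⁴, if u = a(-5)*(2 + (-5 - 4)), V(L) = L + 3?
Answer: 101970394089246452641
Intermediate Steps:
V(L) = 3 + L
a(o) = o² - 4*o
u = -315 (u = (-5*(-4 - 5))*(2 + (-5 - 4)) = (-5*(-9))*(2 - 9) = 45*(-7) = -315)
((u + V(-5))²)⁴ = ((-315 + (3 - 5))²)⁴ = ((-315 - 2)²)⁴ = ((-317)²)⁴ = 100489⁴ = 101970394089246452641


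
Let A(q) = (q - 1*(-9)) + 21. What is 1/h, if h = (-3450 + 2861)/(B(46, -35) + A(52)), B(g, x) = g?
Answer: -128/589 ≈ -0.21732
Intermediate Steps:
A(q) = 30 + q (A(q) = (q + 9) + 21 = (9 + q) + 21 = 30 + q)
h = -589/128 (h = (-3450 + 2861)/(46 + (30 + 52)) = -589/(46 + 82) = -589/128 ≈ -4.6016)
1/h = 1/(-589/128) = -128/589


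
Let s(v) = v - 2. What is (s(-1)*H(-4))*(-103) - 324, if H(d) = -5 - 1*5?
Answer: -3414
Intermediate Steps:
s(v) = -2 + v
H(d) = -10 (H(d) = -5 - 5 = -10)
(s(-1)*H(-4))*(-103) - 324 = ((-2 - 1)*(-10))*(-103) - 324 = -3*(-10)*(-103) - 324 = 30*(-103) - 324 = -3090 - 324 = -3414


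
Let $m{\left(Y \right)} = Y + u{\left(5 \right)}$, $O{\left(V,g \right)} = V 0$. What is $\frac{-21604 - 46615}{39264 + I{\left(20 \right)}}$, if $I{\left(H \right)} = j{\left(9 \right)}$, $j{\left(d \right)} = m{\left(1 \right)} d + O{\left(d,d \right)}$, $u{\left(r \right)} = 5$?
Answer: $- \frac{68219}{39318} \approx -1.7351$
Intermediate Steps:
$O{\left(V,g \right)} = 0$
$m{\left(Y \right)} = 5 + Y$ ($m{\left(Y \right)} = Y + 5 = 5 + Y$)
$j{\left(d \right)} = 6 d$ ($j{\left(d \right)} = \left(5 + 1\right) d + 0 = 6 d + 0 = 6 d$)
$I{\left(H \right)} = 54$ ($I{\left(H \right)} = 6 \cdot 9 = 54$)
$\frac{-21604 - 46615}{39264 + I{\left(20 \right)}} = \frac{-21604 - 46615}{39264 + 54} = - \frac{68219}{39318}$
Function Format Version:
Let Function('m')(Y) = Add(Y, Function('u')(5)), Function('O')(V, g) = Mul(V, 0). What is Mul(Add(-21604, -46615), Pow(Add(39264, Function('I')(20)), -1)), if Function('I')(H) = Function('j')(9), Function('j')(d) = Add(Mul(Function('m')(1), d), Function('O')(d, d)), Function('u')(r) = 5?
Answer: Rational(-68219, 39318) ≈ -1.7351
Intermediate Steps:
Function('O')(V, g) = 0
Function('m')(Y) = Add(5, Y) (Function('m')(Y) = Add(Y, 5) = Add(5, Y))
Function('j')(d) = Mul(6, d) (Function('j')(d) = Add(Mul(Add(5, 1), d), 0) = Add(Mul(6, d), 0) = Mul(6, d))
Function('I')(H) = 54 (Function('I')(H) = Mul(6, 9) = 54)
Mul(Add(-21604, -46615), Pow(Add(39264, Function('I')(20)), -1)) = Mul(Add(-21604, -46615), Pow(Add(39264, 54), -1)) = Mul(-68219, Pow(39318, -1)) = Mul(-68219, Rational(1, 39318)) = Rational(-68219, 39318)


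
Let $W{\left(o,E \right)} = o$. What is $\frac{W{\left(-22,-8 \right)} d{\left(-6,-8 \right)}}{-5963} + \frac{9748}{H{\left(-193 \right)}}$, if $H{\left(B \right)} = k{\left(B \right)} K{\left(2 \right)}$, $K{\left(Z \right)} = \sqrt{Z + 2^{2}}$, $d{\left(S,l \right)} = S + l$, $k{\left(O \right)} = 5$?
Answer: $- \frac{308}{5963} + \frac{4874 \sqrt{6}}{15} \approx 795.87$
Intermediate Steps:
$K{\left(Z \right)} = \sqrt{4 + Z}$ ($K{\left(Z \right)} = \sqrt{Z + 4} = \sqrt{4 + Z}$)
$H{\left(B \right)} = 5 \sqrt{6}$ ($H{\left(B \right)} = 5 \sqrt{4 + 2} = 5 \sqrt{6}$)
$\frac{W{\left(-22,-8 \right)} d{\left(-6,-8 \right)}}{-5963} + \frac{9748}{H{\left(-193 \right)}} = \frac{\left(-22\right) \left(-6 - 8\right)}{-5963} + \frac{9748}{5 \sqrt{6}} = \left(-22\right) \left(-14\right) \left(- \frac{1}{5963}\right) + 9748 \frac{\sqrt{6}}{30} = 308 \left(- \frac{1}{5963}\right) + \frac{4874 \sqrt{6}}{15} = - \frac{308}{5963} + \frac{4874 \sqrt{6}}{15}$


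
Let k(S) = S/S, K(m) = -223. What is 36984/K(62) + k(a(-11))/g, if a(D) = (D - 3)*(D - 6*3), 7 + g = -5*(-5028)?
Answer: -929518649/5604659 ≈ -165.85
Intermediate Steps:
g = 25133 (g = -7 - 5*(-5028) = -7 + 25140 = 25133)
a(D) = (-18 + D)*(-3 + D) (a(D) = (-3 + D)*(D - 18) = (-3 + D)*(-18 + D) = (-18 + D)*(-3 + D))
k(S) = 1
36984/K(62) + k(a(-11))/g = 36984/(-223) + 1/25133 = 36984*(-1/223) + 1*(1/25133) = -36984/223 + 1/25133 = -929518649/5604659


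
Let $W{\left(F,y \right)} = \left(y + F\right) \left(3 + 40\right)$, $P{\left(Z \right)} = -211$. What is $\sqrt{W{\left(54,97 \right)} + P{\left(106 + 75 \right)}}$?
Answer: $3 \sqrt{698} \approx 79.259$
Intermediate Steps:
$W{\left(F,y \right)} = 43 F + 43 y$ ($W{\left(F,y \right)} = \left(F + y\right) 43 = 43 F + 43 y$)
$\sqrt{W{\left(54,97 \right)} + P{\left(106 + 75 \right)}} = \sqrt{\left(43 \cdot 54 + 43 \cdot 97\right) - 211} = \sqrt{\left(2322 + 4171\right) - 211} = \sqrt{6493 - 211} = \sqrt{6282} = 3 \sqrt{698}$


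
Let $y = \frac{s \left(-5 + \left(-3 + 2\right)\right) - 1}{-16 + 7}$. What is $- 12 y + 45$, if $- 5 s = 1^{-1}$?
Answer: $\frac{679}{15} \approx 45.267$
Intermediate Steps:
$s = - \frac{1}{5}$ ($s = - \frac{1}{5 \cdot 1} = \left(- \frac{1}{5}\right) 1 = - \frac{1}{5} \approx -0.2$)
$y = - \frac{1}{45}$ ($y = \frac{- \frac{-5 + \left(-3 + 2\right)}{5} - 1}{-16 + 7} = \frac{- \frac{-5 - 1}{5} - 1}{-9} = \left(\left(- \frac{1}{5}\right) \left(-6\right) - 1\right) \left(- \frac{1}{9}\right) = \left(\frac{6}{5} - 1\right) \left(- \frac{1}{9}\right) = \frac{1}{5} \left(- \frac{1}{9}\right) = - \frac{1}{45} \approx -0.022222$)
$- 12 y + 45 = \left(-12\right) \left(- \frac{1}{45}\right) + 45 = \frac{4}{15} + 45 = \frac{679}{15}$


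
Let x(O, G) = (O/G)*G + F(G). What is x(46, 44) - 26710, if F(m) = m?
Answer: -26620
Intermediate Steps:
x(O, G) = G + O (x(O, G) = (O/G)*G + G = O + G = G + O)
x(46, 44) - 26710 = (44 + 46) - 26710 = 90 - 26710 = -26620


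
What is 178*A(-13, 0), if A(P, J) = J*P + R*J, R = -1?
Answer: 0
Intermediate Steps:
A(P, J) = -J + J*P (A(P, J) = J*P - J = -J + J*P)
178*A(-13, 0) = 178*(0*(-1 - 13)) = 178*(0*(-14)) = 178*0 = 0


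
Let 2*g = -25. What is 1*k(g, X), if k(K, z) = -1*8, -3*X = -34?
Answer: -8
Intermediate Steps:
g = -25/2 (g = (½)*(-25) = -25/2 ≈ -12.500)
X = 34/3 (X = -⅓*(-34) = 34/3 ≈ 11.333)
k(K, z) = -8
1*k(g, X) = 1*(-8) = -8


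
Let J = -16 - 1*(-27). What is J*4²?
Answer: 176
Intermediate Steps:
J = 11 (J = -16 + 27 = 11)
J*4² = 11*4² = 11*16 = 176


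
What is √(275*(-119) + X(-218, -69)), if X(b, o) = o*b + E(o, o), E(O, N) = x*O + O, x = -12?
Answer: 2*I*√4231 ≈ 130.09*I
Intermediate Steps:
E(O, N) = -11*O (E(O, N) = -12*O + O = -11*O)
X(b, o) = -11*o + b*o (X(b, o) = o*b - 11*o = b*o - 11*o = -11*o + b*o)
√(275*(-119) + X(-218, -69)) = √(275*(-119) - 69*(-11 - 218)) = √(-32725 - 69*(-229)) = √(-32725 + 15801) = √(-16924) = 2*I*√4231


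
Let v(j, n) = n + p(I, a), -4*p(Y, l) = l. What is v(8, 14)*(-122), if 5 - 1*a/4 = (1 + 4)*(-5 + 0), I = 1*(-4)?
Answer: 1952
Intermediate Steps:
I = -4
a = 120 (a = 20 - 4*(1 + 4)*(-5 + 0) = 20 - 20*(-5) = 20 - 4*(-25) = 20 + 100 = 120)
p(Y, l) = -l/4
v(j, n) = -30 + n (v(j, n) = n - ¼*120 = n - 30 = -30 + n)
v(8, 14)*(-122) = (-30 + 14)*(-122) = -16*(-122) = 1952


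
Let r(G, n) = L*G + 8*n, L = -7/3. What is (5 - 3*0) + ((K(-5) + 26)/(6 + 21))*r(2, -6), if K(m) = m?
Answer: -971/27 ≈ -35.963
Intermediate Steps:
L = -7/3 (L = -7*1/3 = -7/3 ≈ -2.3333)
r(G, n) = 8*n - 7*G/3 (r(G, n) = -7*G/3 + 8*n = 8*n - 7*G/3)
(5 - 3*0) + ((K(-5) + 26)/(6 + 21))*r(2, -6) = (5 - 3*0) + ((-5 + 26)/(6 + 21))*(8*(-6) - 7/3*2) = (5 + 0) + (21/27)*(-48 - 14/3) = 5 + (21*(1/27))*(-158/3) = 5 + (7/9)*(-158/3) = 5 - 1106/27 = -971/27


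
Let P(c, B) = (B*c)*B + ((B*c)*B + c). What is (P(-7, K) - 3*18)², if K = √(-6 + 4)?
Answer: 1089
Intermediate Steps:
K = I*√2 (K = √(-2) = I*√2 ≈ 1.4142*I)
P(c, B) = c + 2*c*B² (P(c, B) = c*B² + (c*B² + c) = c*B² + (c + c*B²) = c + 2*c*B²)
(P(-7, K) - 3*18)² = (-7*(1 + 2*(I*√2)²) - 3*18)² = (-7*(1 + 2*(-2)) - 54)² = (-7*(1 - 4) - 54)² = (-7*(-3) - 54)² = (21 - 54)² = (-33)² = 1089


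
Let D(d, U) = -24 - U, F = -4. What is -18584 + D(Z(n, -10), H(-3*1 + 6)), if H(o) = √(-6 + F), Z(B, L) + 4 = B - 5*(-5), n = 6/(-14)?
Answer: -18608 - I*√10 ≈ -18608.0 - 3.1623*I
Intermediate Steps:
n = -3/7 (n = 6*(-1/14) = -3/7 ≈ -0.42857)
Z(B, L) = 21 + B (Z(B, L) = -4 + (B - 5*(-5)) = -4 + (B + 25) = -4 + (25 + B) = 21 + B)
H(o) = I*√10 (H(o) = √(-6 - 4) = √(-10) = I*√10)
-18584 + D(Z(n, -10), H(-3*1 + 6)) = -18584 + (-24 - I*√10) = -18608 - I*√10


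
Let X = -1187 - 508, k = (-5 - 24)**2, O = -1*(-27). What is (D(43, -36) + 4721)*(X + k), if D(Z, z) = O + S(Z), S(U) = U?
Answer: -4091514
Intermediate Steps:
O = 27
D(Z, z) = 27 + Z
k = 841 (k = (-29)**2 = 841)
X = -1695
(D(43, -36) + 4721)*(X + k) = ((27 + 43) + 4721)*(-1695 + 841) = (70 + 4721)*(-854) = 4791*(-854) = -4091514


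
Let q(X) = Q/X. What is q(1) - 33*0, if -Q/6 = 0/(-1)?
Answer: 0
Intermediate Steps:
Q = 0 (Q = -0/(-1) = -0*(-1) = -6*0 = 0)
q(X) = 0 (q(X) = 0/X = 0)
q(1) - 33*0 = 0 - 33*0 = 0 + 0 = 0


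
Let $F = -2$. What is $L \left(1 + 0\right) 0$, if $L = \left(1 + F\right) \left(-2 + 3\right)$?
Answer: $0$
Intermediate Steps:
$L = -1$ ($L = \left(1 - 2\right) \left(-2 + 3\right) = \left(-1\right) 1 = -1$)
$L \left(1 + 0\right) 0 = - \left(1 + 0\right) 0 = - 1 \cdot 0 = \left(-1\right) 0 = 0$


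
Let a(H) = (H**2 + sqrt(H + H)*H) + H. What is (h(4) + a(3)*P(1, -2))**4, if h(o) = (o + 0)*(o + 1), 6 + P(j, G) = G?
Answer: 165077248 + 67356672*sqrt(6) ≈ 3.3007e+8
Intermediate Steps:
P(j, G) = -6 + G
h(o) = o*(1 + o)
a(H) = H + H**2 + sqrt(2)*H**(3/2) (a(H) = (H**2 + sqrt(2*H)*H) + H = (H**2 + (sqrt(2)*sqrt(H))*H) + H = (H**2 + sqrt(2)*H**(3/2)) + H = H + H**2 + sqrt(2)*H**(3/2))
(h(4) + a(3)*P(1, -2))**4 = (4*(1 + 4) + (3 + 3**2 + sqrt(2)*3**(3/2))*(-6 - 2))**4 = (4*5 + (3 + 9 + sqrt(2)*(3*sqrt(3)))*(-8))**4 = (20 + (3 + 9 + 3*sqrt(6))*(-8))**4 = (20 + (12 + 3*sqrt(6))*(-8))**4 = (20 + (-96 - 24*sqrt(6)))**4 = (-76 - 24*sqrt(6))**4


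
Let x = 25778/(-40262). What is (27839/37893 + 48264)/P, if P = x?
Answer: -36817497142421/488402877 ≈ -75384.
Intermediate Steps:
x = -12889/20131 (x = 25778*(-1/40262) = -12889/20131 ≈ -0.64026)
P = -12889/20131 ≈ -0.64026
(27839/37893 + 48264)/P = (27839/37893 + 48264)/(-12889/20131) = (27839*(1/37893) + 48264)*(-20131/12889) = (27839/37893 + 48264)*(-20131/12889) = (1828895591/37893)*(-20131/12889) = -36817497142421/488402877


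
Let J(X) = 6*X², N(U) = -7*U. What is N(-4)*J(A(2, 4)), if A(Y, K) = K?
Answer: 2688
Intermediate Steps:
N(-4)*J(A(2, 4)) = (-7*(-4))*(6*4²) = 28*(6*16) = 28*96 = 2688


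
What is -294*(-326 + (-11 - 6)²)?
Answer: 10878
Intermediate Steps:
-294*(-326 + (-11 - 6)²) = -294*(-326 + (-17)²) = -294*(-326 + 289) = -294*(-37) = 10878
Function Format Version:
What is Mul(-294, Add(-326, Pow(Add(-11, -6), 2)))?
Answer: 10878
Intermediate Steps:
Mul(-294, Add(-326, Pow(Add(-11, -6), 2))) = Mul(-294, Add(-326, Pow(-17, 2))) = Mul(-294, Add(-326, 289)) = Mul(-294, -37) = 10878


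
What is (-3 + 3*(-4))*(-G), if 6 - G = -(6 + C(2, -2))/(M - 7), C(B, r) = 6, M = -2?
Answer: 70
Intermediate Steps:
G = 14/3 (G = 6 - (-1)*(6 + 6)/(-2 - 7) = 6 - (-1)*12/(-9) = 6 - (-1)*12*(-⅑) = 6 - (-1)*(-4)/3 = 6 - 1*4/3 = 6 - 4/3 = 14/3 ≈ 4.6667)
(-3 + 3*(-4))*(-G) = (-3 + 3*(-4))*(-1*14/3) = (-3 - 12)*(-14/3) = -15*(-14/3) = 70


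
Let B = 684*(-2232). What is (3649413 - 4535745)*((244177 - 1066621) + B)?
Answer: 2082110863824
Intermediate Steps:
B = -1526688
(3649413 - 4535745)*((244177 - 1066621) + B) = (3649413 - 4535745)*((244177 - 1066621) - 1526688) = -886332*(-822444 - 1526688) = -886332*(-2349132) = 2082110863824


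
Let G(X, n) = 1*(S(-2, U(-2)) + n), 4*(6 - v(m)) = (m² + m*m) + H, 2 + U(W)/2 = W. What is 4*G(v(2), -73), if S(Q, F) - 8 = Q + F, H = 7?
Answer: -300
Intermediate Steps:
U(W) = -4 + 2*W
S(Q, F) = 8 + F + Q (S(Q, F) = 8 + (Q + F) = 8 + (F + Q) = 8 + F + Q)
v(m) = 17/4 - m²/2 (v(m) = 6 - ((m² + m*m) + 7)/4 = 6 - ((m² + m²) + 7)/4 = 6 - (2*m² + 7)/4 = 6 - (7 + 2*m²)/4 = 6 + (-7/4 - m²/2) = 17/4 - m²/2)
G(X, n) = -2 + n (G(X, n) = 1*((8 + (-4 + 2*(-2)) - 2) + n) = 1*((8 + (-4 - 4) - 2) + n) = 1*((8 - 8 - 2) + n) = 1*(-2 + n) = -2 + n)
4*G(v(2), -73) = 4*(-2 - 73) = 4*(-75) = -300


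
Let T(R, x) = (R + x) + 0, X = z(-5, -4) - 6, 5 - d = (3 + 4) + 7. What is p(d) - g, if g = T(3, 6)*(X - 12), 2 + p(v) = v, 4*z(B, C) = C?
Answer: 160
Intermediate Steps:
z(B, C) = C/4
d = -9 (d = 5 - ((3 + 4) + 7) = 5 - (7 + 7) = 5 - 1*14 = 5 - 14 = -9)
p(v) = -2 + v
X = -7 (X = (¼)*(-4) - 6 = -1 - 6 = -7)
T(R, x) = R + x
g = -171 (g = (3 + 6)*(-7 - 12) = 9*(-19) = -171)
p(d) - g = (-2 - 9) - 1*(-171) = -11 + 171 = 160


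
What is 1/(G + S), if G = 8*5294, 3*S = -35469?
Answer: 1/30529 ≈ 3.2756e-5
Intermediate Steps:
S = -11823 (S = (1/3)*(-35469) = -11823)
G = 42352
1/(G + S) = 1/(42352 - 11823) = 1/30529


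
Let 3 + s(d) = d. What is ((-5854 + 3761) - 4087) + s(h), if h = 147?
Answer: -6036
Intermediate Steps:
s(d) = -3 + d
((-5854 + 3761) - 4087) + s(h) = ((-5854 + 3761) - 4087) + (-3 + 147) = (-2093 - 4087) + 144 = -6180 + 144 = -6036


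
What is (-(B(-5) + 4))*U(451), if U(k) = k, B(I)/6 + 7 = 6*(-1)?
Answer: 33374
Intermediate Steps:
B(I) = -78 (B(I) = -42 + 6*(6*(-1)) = -42 + 6*(-6) = -42 - 36 = -78)
(-(B(-5) + 4))*U(451) = -(-78 + 4)*451 = -1*(-74)*451 = 74*451 = 33374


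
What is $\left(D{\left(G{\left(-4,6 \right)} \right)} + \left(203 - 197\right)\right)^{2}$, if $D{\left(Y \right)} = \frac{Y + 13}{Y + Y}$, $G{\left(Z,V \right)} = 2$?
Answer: $\frac{1521}{16} \approx 95.063$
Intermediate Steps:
$D{\left(Y \right)} = \frac{13 + Y}{2 Y}$
$\left(D{\left(G{\left(-4,6 \right)} \right)} + \left(203 - 197\right)\right)^{2} = \left(\frac{13 + 2}{2 \cdot 2} + \left(203 - 197\right)\right)^{2} = \left(\frac{1}{2} \cdot \frac{1}{2} \cdot 15 + 6\right)^{2} = \left(\frac{15}{4} + 6\right)^{2} = \left(\frac{39}{4}\right)^{2} = \frac{1521}{16}$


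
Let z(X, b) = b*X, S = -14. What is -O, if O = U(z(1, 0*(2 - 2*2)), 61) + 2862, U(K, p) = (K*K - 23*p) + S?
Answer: -1445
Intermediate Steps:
z(X, b) = X*b
U(K, p) = -14 + K² - 23*p (U(K, p) = (K*K - 23*p) - 14 = (K² - 23*p) - 14 = -14 + K² - 23*p)
O = 1445 (O = (-14 + (1*(0*(2 - 2*2)))² - 23*61) + 2862 = (-14 + (1*(0*(2 - 4)))² - 1403) + 2862 = (-14 + (1*(0*(-2)))² - 1403) + 2862 = (-14 + (1*0)² - 1403) + 2862 = (-14 + 0² - 1403) + 2862 = (-14 + 0 - 1403) + 2862 = -1417 + 2862 = 1445)
-O = -1*1445 = -1445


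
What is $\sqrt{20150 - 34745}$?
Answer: $i \sqrt{14595} \approx 120.81 i$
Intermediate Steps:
$\sqrt{20150 - 34745} = \sqrt{-14595} = i \sqrt{14595}$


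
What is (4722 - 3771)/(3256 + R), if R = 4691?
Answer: 317/2649 ≈ 0.11967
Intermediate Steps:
(4722 - 3771)/(3256 + R) = (4722 - 3771)/(3256 + 4691) = 951/7947 = 951*(1/7947) = 317/2649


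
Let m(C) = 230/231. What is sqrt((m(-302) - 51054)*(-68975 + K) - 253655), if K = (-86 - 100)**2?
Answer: sqrt(93643089810501)/231 ≈ 41892.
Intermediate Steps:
K = 34596 (K = (-186)**2 = 34596)
m(C) = 230/231 (m(C) = 230*(1/231) = 230/231)
sqrt((m(-302) - 51054)*(-68975 + K) - 253655) = sqrt((230/231 - 51054)*(-68975 + 34596) - 253655) = sqrt(-11793244/231*(-34379) - 253655) = sqrt(405439935476/231 - 253655) = sqrt(405381341171/231) = sqrt(93643089810501)/231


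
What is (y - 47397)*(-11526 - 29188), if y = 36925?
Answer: 426357008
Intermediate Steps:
(y - 47397)*(-11526 - 29188) = (36925 - 47397)*(-11526 - 29188) = -10472*(-40714) = 426357008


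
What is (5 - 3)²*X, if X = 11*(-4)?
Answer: -176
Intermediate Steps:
X = -44
(5 - 3)²*X = (5 - 3)²*(-44) = 2²*(-44) = 4*(-44) = -176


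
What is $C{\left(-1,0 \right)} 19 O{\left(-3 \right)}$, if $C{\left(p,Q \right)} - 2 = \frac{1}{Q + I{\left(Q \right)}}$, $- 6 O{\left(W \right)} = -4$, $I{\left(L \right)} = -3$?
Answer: $\frac{190}{9} \approx 21.111$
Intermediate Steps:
$O{\left(W \right)} = \frac{2}{3}$ ($O{\left(W \right)} = \left(- \frac{1}{6}\right) \left(-4\right) = \frac{2}{3}$)
$C{\left(p,Q \right)} = 2 + \frac{1}{-3 + Q}$ ($C{\left(p,Q \right)} = 2 + \frac{1}{Q - 3} = 2 + \frac{1}{-3 + Q}$)
$C{\left(-1,0 \right)} 19 O{\left(-3 \right)} = \frac{-5 + 2 \cdot 0}{-3 + 0} \cdot 19 \cdot \frac{2}{3} = \frac{-5 + 0}{-3} \cdot 19 \cdot \frac{2}{3} = \left(- \frac{1}{3}\right) \left(-5\right) 19 \cdot \frac{2}{3} = \frac{5}{3} \cdot 19 \cdot \frac{2}{3} = \frac{95}{3} \cdot \frac{2}{3} = \frac{190}{9}$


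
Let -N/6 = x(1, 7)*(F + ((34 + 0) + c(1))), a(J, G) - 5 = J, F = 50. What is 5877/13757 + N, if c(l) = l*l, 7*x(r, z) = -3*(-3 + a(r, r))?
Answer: 63185769/96299 ≈ 656.14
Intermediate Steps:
a(J, G) = 5 + J
x(r, z) = -6/7 - 3*r/7 (x(r, z) = (-3*(-3 + (5 + r)))/7 = (-3*(2 + r))/7 = (-6 - 3*r)/7 = -6/7 - 3*r/7)
c(l) = l**2
N = 4590/7 (N = -6*(-6/7 - 3/7*1)*(50 + ((34 + 0) + 1**2)) = -6*(-6/7 - 3/7)*(50 + (34 + 1)) = -(-54)*(50 + 35)/7 = -(-54)*85/7 = -6*(-765/7) = 4590/7 ≈ 655.71)
5877/13757 + N = 5877/13757 + 4590/7 = 63185769/96299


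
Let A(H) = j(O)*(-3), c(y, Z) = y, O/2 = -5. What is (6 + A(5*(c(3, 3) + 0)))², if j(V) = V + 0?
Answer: 1296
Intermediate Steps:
O = -10 (O = 2*(-5) = -10)
j(V) = V
A(H) = 30 (A(H) = -10*(-3) = 30)
(6 + A(5*(c(3, 3) + 0)))² = (6 + 30)² = 36² = 1296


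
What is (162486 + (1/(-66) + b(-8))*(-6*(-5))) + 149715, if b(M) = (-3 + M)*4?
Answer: 3419686/11 ≈ 3.1088e+5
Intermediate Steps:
b(M) = -12 + 4*M
(162486 + (1/(-66) + b(-8))*(-6*(-5))) + 149715 = (162486 + (1/(-66) + (-12 + 4*(-8)))*(-6*(-5))) + 149715 = (162486 + (-1/66 + (-12 - 32))*30) + 149715 = (162486 + (-1/66 - 44)*30) + 149715 = (162486 - 2905/66*30) + 149715 = (162486 - 14525/11) + 149715 = 1772821/11 + 149715 = 3419686/11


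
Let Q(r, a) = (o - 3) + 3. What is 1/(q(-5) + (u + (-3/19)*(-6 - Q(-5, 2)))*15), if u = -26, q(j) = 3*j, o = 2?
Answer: -19/7335 ≈ -0.0025903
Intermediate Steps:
Q(r, a) = 2 (Q(r, a) = (2 - 3) + 3 = -1 + 3 = 2)
1/(q(-5) + (u + (-3/19)*(-6 - Q(-5, 2)))*15) = 1/(3*(-5) + (-26 + (-3/19)*(-6 - 1*2))*15) = 1/(-15 + (-26 + (-3*1/19)*(-6 - 2))*15) = 1/(-15 + (-26 - 3/19*(-8))*15) = 1/(-15 + (-26 + 24/19)*15) = 1/(-15 - 470/19*15) = 1/(-15 - 7050/19) = 1/(-7335/19) = -19/7335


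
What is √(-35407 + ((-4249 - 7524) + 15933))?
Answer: I*√31247 ≈ 176.77*I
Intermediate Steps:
√(-35407 + ((-4249 - 7524) + 15933)) = √(-35407 + (-11773 + 15933)) = √(-35407 + 4160) = √(-31247) = I*√31247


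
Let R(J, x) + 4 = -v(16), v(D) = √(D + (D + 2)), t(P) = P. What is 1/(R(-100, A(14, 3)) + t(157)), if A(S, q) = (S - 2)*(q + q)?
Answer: 9/1375 + √34/23375 ≈ 0.0067949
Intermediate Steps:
A(S, q) = 2*q*(-2 + S) (A(S, q) = (-2 + S)*(2*q) = 2*q*(-2 + S))
v(D) = √(2 + 2*D) (v(D) = √(D + (2 + D)) = √(2 + 2*D))
R(J, x) = -4 - √34 (R(J, x) = -4 - √(2 + 2*16) = -4 - √(2 + 32) = -4 - √34)
1/(R(-100, A(14, 3)) + t(157)) = 1/((-4 - √34) + 157) = 1/(153 - √34)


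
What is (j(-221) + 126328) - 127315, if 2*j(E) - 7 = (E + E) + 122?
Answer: -2287/2 ≈ -1143.5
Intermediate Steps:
j(E) = 129/2 + E (j(E) = 7/2 + ((E + E) + 122)/2 = 7/2 + (2*E + 122)/2 = 7/2 + (122 + 2*E)/2 = 7/2 + (61 + E) = 129/2 + E)
(j(-221) + 126328) - 127315 = ((129/2 - 221) + 126328) - 127315 = (-313/2 + 126328) - 127315 = 252343/2 - 127315 = -2287/2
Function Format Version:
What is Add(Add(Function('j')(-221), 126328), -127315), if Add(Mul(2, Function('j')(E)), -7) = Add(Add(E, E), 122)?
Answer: Rational(-2287, 2) ≈ -1143.5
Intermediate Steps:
Function('j')(E) = Add(Rational(129, 2), E) (Function('j')(E) = Add(Rational(7, 2), Mul(Rational(1, 2), Add(Add(E, E), 122))) = Add(Rational(7, 2), Mul(Rational(1, 2), Add(Mul(2, E), 122))) = Add(Rational(7, 2), Mul(Rational(1, 2), Add(122, Mul(2, E)))) = Add(Rational(7, 2), Add(61, E)) = Add(Rational(129, 2), E))
Add(Add(Function('j')(-221), 126328), -127315) = Add(Add(Add(Rational(129, 2), -221), 126328), -127315) = Add(Add(Rational(-313, 2), 126328), -127315) = Add(Rational(252343, 2), -127315) = Rational(-2287, 2)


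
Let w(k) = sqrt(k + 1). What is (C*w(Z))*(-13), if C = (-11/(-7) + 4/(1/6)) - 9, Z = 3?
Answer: -3016/7 ≈ -430.86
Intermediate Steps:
C = 116/7 (C = (-11*(-1/7) + 4/(1/6)) - 9 = (11/7 + 4*6) - 9 = (11/7 + 24) - 9 = 179/7 - 9 = 116/7 ≈ 16.571)
w(k) = sqrt(1 + k)
(C*w(Z))*(-13) = (116*sqrt(1 + 3)/7)*(-13) = (116*sqrt(4)/7)*(-13) = ((116/7)*2)*(-13) = (232/7)*(-13) = -3016/7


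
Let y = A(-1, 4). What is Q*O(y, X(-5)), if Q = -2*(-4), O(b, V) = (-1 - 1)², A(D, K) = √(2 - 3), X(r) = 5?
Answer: 32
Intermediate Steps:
A(D, K) = I (A(D, K) = √(-1) = I)
y = I ≈ 1.0*I
O(b, V) = 4 (O(b, V) = (-2)² = 4)
Q = 8
Q*O(y, X(-5)) = 8*4 = 32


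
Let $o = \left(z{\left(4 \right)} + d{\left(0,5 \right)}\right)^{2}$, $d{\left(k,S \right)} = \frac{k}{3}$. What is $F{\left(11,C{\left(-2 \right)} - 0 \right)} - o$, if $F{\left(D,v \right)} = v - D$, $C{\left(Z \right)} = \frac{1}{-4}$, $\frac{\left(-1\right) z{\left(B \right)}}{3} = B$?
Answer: $- \frac{621}{4} \approx -155.25$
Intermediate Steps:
$d{\left(k,S \right)} = \frac{k}{3}$ ($d{\left(k,S \right)} = k \frac{1}{3} = \frac{k}{3}$)
$z{\left(B \right)} = - 3 B$
$o = 144$ ($o = \left(\left(-3\right) 4 + \frac{1}{3} \cdot 0\right)^{2} = \left(-12 + 0\right)^{2} = \left(-12\right)^{2} = 144$)
$C{\left(Z \right)} = - \frac{1}{4}$
$F{\left(11,C{\left(-2 \right)} - 0 \right)} - o = \left(\left(- \frac{1}{4} - 0\right) - 11\right) - 144 = \left(\left(- \frac{1}{4} + 0\right) - 11\right) - 144 = \left(- \frac{1}{4} - 11\right) - 144 = - \frac{45}{4} - 144 = - \frac{621}{4}$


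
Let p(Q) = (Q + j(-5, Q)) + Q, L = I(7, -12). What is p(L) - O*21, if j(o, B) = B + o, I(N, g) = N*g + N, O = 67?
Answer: -1643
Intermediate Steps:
I(N, g) = N + N*g
L = -77 (L = 7*(1 - 12) = 7*(-11) = -77)
p(Q) = -5 + 3*Q (p(Q) = (Q + (Q - 5)) + Q = (Q + (-5 + Q)) + Q = (-5 + 2*Q) + Q = -5 + 3*Q)
p(L) - O*21 = (-5 + 3*(-77)) - 67*21 = (-5 - 231) - 1*1407 = -236 - 1407 = -1643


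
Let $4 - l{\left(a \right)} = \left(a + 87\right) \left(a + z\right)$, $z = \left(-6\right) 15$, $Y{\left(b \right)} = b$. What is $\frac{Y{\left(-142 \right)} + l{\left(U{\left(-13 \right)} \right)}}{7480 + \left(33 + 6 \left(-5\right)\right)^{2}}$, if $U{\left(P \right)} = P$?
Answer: $\frac{7484}{7489} \approx 0.99933$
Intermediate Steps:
$z = -90$
$l{\left(a \right)} = 4 - \left(-90 + a\right) \left(87 + a\right)$ ($l{\left(a \right)} = 4 - \left(a + 87\right) \left(a - 90\right) = 4 - \left(87 + a\right) \left(-90 + a\right) = 4 - \left(-90 + a\right) \left(87 + a\right)$)
$\frac{Y{\left(-142 \right)} + l{\left(U{\left(-13 \right)} \right)}}{7480 + \left(33 + 6 \left(-5\right)\right)^{2}} = \frac{-142 + \left(7834 - \left(-13\right)^{2} + 3 \left(-13\right)\right)}{7480 + \left(33 + 6 \left(-5\right)\right)^{2}} = \frac{-142 - -7626}{7480 + \left(33 - 30\right)^{2}} = \frac{-142 - -7626}{7480 + 3^{2}} = \frac{-142 + 7626}{7480 + 9} = \frac{7484}{7489}$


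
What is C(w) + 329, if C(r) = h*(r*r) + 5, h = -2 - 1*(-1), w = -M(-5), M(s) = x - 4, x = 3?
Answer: 333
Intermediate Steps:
M(s) = -1 (M(s) = 3 - 4 = -1)
w = 1 (w = -1*(-1) = 1)
h = -1 (h = -2 + 1 = -1)
C(r) = 5 - r**2 (C(r) = -r*r + 5 = -r**2 + 5 = 5 - r**2)
C(w) + 329 = (5 - 1*1**2) + 329 = (5 - 1*1) + 329 = (5 - 1) + 329 = 4 + 329 = 333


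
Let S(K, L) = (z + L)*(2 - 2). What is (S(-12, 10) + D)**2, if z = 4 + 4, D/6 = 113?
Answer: 459684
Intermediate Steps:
D = 678 (D = 6*113 = 678)
z = 8
S(K, L) = 0 (S(K, L) = (8 + L)*(2 - 2) = (8 + L)*0 = 0)
(S(-12, 10) + D)**2 = (0 + 678)**2 = 678**2 = 459684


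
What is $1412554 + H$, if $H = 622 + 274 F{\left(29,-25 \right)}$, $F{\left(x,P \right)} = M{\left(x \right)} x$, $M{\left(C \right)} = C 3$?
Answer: $2104478$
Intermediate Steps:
$M{\left(C \right)} = 3 C$
$F{\left(x,P \right)} = 3 x^{2}$ ($F{\left(x,P \right)} = 3 x x = 3 x^{2}$)
$H = 691924$ ($H = 622 + 274 \cdot 3 \cdot 29^{2} = 622 + 274 \cdot 3 \cdot 841 = 622 + 274 \cdot 2523 = 622 + 691302 = 691924$)
$1412554 + H = 1412554 + 691924 = 2104478$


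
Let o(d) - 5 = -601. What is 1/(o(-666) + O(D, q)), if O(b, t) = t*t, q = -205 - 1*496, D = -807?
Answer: 1/490805 ≈ 2.0375e-6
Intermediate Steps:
q = -701 (q = -205 - 496 = -701)
o(d) = -596 (o(d) = 5 - 601 = -596)
O(b, t) = t²
1/(o(-666) + O(D, q)) = 1/(-596 + (-701)²) = 1/(-596 + 491401) = 1/490805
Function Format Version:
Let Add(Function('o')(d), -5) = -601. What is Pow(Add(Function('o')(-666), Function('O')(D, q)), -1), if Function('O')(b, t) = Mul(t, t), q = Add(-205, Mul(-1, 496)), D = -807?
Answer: Rational(1, 490805) ≈ 2.0375e-6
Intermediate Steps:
q = -701 (q = Add(-205, -496) = -701)
Function('o')(d) = -596 (Function('o')(d) = Add(5, -601) = -596)
Function('O')(b, t) = Pow(t, 2)
Pow(Add(Function('o')(-666), Function('O')(D, q)), -1) = Pow(Add(-596, Pow(-701, 2)), -1) = Pow(Add(-596, 491401), -1) = Pow(490805, -1) = Rational(1, 490805)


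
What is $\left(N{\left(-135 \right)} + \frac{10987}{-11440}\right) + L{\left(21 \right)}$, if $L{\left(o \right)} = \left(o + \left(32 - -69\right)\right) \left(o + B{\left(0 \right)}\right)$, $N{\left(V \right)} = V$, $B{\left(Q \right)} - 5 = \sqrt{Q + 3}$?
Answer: $\frac{34732293}{11440} + 122 \sqrt{3} \approx 3247.4$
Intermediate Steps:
$B{\left(Q \right)} = 5 + \sqrt{3 + Q}$ ($B{\left(Q \right)} = 5 + \sqrt{Q + 3} = 5 + \sqrt{3 + Q}$)
$L{\left(o \right)} = \left(101 + o\right) \left(5 + o + \sqrt{3}\right)$ ($L{\left(o \right)} = \left(o + \left(32 - -69\right)\right) \left(o + \left(5 + \sqrt{3 + 0}\right)\right) = \left(o + \left(32 + 69\right)\right) \left(o + \left(5 + \sqrt{3}\right)\right) = \left(o + 101\right) \left(5 + o + \sqrt{3}\right) = \left(101 + o\right) \left(5 + o + \sqrt{3}\right)$)
$\left(N{\left(-135 \right)} + \frac{10987}{-11440}\right) + L{\left(21 \right)} = \left(-135 + \frac{10987}{-11440}\right) + \left(505 + 21^{2} + 101 \sqrt{3} + 106 \cdot 21 + 21 \sqrt{3}\right) = \left(-135 + 10987 \left(- \frac{1}{11440}\right)\right) + \left(505 + 441 + 101 \sqrt{3} + 2226 + 21 \sqrt{3}\right) = \left(-135 - \frac{10987}{11440}\right) + \left(3172 + 122 \sqrt{3}\right) = - \frac{1555387}{11440} + \left(3172 + 122 \sqrt{3}\right) = \frac{34732293}{11440} + 122 \sqrt{3}$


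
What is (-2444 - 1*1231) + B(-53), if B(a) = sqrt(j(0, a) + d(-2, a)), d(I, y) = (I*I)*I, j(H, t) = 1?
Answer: -3675 + I*sqrt(7) ≈ -3675.0 + 2.6458*I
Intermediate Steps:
d(I, y) = I**3 (d(I, y) = I**2*I = I**3)
B(a) = I*sqrt(7) (B(a) = sqrt(1 + (-2)**3) = sqrt(1 - 8) = sqrt(-7) = I*sqrt(7))
(-2444 - 1*1231) + B(-53) = (-2444 - 1*1231) + I*sqrt(7) = (-2444 - 1231) + I*sqrt(7) = -3675 + I*sqrt(7)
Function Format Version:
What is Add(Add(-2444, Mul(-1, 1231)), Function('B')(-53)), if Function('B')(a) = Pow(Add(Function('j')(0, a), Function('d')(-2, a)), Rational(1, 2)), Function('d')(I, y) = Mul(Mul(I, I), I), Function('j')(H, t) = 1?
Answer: Add(-3675, Mul(I, Pow(7, Rational(1, 2)))) ≈ Add(-3675.0, Mul(2.6458, I))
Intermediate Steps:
Function('d')(I, y) = Pow(I, 3) (Function('d')(I, y) = Mul(Pow(I, 2), I) = Pow(I, 3))
Function('B')(a) = Mul(I, Pow(7, Rational(1, 2))) (Function('B')(a) = Pow(Add(1, Pow(-2, 3)), Rational(1, 2)) = Pow(Add(1, -8), Rational(1, 2)) = Pow(-7, Rational(1, 2)) = Mul(I, Pow(7, Rational(1, 2))))
Add(Add(-2444, Mul(-1, 1231)), Function('B')(-53)) = Add(Add(-2444, Mul(-1, 1231)), Mul(I, Pow(7, Rational(1, 2)))) = Add(Add(-2444, -1231), Mul(I, Pow(7, Rational(1, 2)))) = Add(-3675, Mul(I, Pow(7, Rational(1, 2))))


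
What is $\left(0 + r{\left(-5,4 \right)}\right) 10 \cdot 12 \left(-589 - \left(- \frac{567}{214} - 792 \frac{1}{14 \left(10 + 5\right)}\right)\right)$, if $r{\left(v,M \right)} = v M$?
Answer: $\frac{1047244080}{749} \approx 1.3982 \cdot 10^{6}$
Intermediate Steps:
$r{\left(v,M \right)} = M v$
$\left(0 + r{\left(-5,4 \right)}\right) 10 \cdot 12 \left(-589 - \left(- \frac{567}{214} - 792 \frac{1}{14 \left(10 + 5\right)}\right)\right) = \left(0 + 4 \left(-5\right)\right) 10 \cdot 12 \left(-589 - \left(- \frac{567}{214} - 792 \frac{1}{14 \left(10 + 5\right)}\right)\right) = \left(0 - 20\right) 10 \cdot 12 \left(-589 - \left(- \frac{567}{214} - \frac{792}{15 \cdot 14}\right)\right) = \left(-20\right) 10 \cdot 12 \left(-589 + \left(\frac{792}{210} + \frac{567}{214}\right)\right) = \left(-200\right) 12 \left(-589 + \left(792 \cdot \frac{1}{210} + \frac{567}{214}\right)\right) = - 2400 \left(-589 + \left(\frac{132}{35} + \frac{567}{214}\right)\right) = - 2400 \left(-589 + \frac{48093}{7490}\right) = \left(-2400\right) \left(- \frac{4363517}{7490}\right) = \frac{1047244080}{749}$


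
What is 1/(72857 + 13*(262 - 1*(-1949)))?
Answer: 1/101600 ≈ 9.8425e-6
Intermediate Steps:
1/(72857 + 13*(262 - 1*(-1949))) = 1/(72857 + 13*(262 + 1949)) = 1/(72857 + 13*2211) = 1/(72857 + 28743) = 1/101600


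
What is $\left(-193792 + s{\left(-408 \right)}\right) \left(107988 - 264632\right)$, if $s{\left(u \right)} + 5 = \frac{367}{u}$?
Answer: $\frac{3096442373423}{102} \approx 3.0357 \cdot 10^{10}$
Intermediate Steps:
$s{\left(u \right)} = -5 + \frac{367}{u}$
$\left(-193792 + s{\left(-408 \right)}\right) \left(107988 - 264632\right) = \left(-193792 - \left(5 - \frac{367}{-408}\right)\right) \left(107988 - 264632\right) = \left(-193792 + \left(-5 + 367 \left(- \frac{1}{408}\right)\right)\right) \left(-156644\right) = \left(-193792 - \frac{2407}{408}\right) \left(-156644\right) = \left(- \frac{79069543}{408}\right) \left(-156644\right) = \frac{3096442373423}{102}$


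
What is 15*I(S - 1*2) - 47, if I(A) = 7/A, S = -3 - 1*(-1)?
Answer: -293/4 ≈ -73.250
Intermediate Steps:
S = -2 (S = -3 + 1 = -2)
15*I(S - 1*2) - 47 = 15*(7/(-2 - 1*2)) - 47 = 15*(7/(-2 - 2)) - 47 = 15*(7/(-4)) - 47 = 15*(7*(-¼)) - 47 = 15*(-7/4) - 47 = -105/4 - 47 = -293/4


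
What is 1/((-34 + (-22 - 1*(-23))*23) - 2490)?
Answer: -1/2501 ≈ -0.00039984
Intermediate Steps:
1/((-34 + (-22 - 1*(-23))*23) - 2490) = 1/((-34 + (-22 + 23)*23) - 2490) = 1/((-34 + 1*23) - 2490) = 1/((-34 + 23) - 2490) = 1/(-11 - 2490) = 1/(-2501) = -1/2501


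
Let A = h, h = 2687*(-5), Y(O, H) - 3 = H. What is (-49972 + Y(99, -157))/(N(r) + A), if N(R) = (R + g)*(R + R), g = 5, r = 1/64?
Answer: 1445888/387529 ≈ 3.7310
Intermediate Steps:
Y(O, H) = 3 + H
r = 1/64 ≈ 0.015625
h = -13435
A = -13435
N(R) = 2*R*(5 + R) (N(R) = (R + 5)*(R + R) = (5 + R)*(2*R) = 2*R*(5 + R))
(-49972 + Y(99, -157))/(N(r) + A) = (-49972 + (3 - 157))/(2*(1/64)*(5 + 1/64) - 13435) = (-49972 - 154)/(2*(1/64)*(321/64) - 13435) = -50126/(321/2048 - 13435) = -50126/(-27514559/2048) = -50126*(-2048/27514559) = 1445888/387529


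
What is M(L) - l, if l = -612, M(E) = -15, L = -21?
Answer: 597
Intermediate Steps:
M(L) - l = -15 - 1*(-612) = -15 + 612 = 597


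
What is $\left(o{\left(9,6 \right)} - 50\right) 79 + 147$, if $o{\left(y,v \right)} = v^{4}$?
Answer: $98581$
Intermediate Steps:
$\left(o{\left(9,6 \right)} - 50\right) 79 + 147 = \left(6^{4} - 50\right) 79 + 147 = \left(1296 - 50\right) 79 + 147 = 1246 \cdot 79 + 147 = 98434 + 147 = 98581$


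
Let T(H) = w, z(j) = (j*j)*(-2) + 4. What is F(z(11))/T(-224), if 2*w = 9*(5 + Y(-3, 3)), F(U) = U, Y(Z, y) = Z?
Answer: -238/9 ≈ -26.444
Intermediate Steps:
z(j) = 4 - 2*j² (z(j) = j²*(-2) + 4 = -2*j² + 4 = 4 - 2*j²)
w = 9 (w = (9*(5 - 3))/2 = (9*2)/2 = (½)*18 = 9)
T(H) = 9
F(z(11))/T(-224) = (4 - 2*11²)/9 = (4 - 2*121)*(⅑) = (4 - 242)*(⅑) = -238*⅑ = -238/9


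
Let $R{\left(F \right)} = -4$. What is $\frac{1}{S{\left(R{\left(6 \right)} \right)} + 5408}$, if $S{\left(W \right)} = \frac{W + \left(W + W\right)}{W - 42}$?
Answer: $\frac{23}{124390} \approx 0.0001849$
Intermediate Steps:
$S{\left(W \right)} = \frac{3 W}{-42 + W}$ ($S{\left(W \right)} = \frac{W + 2 W}{-42 + W} = \frac{3 W}{-42 + W}$)
$\frac{1}{S{\left(R{\left(6 \right)} \right)} + 5408} = \frac{1}{3 \left(-4\right) \frac{1}{-42 - 4} + 5408} = \frac{1}{3 \left(-4\right) \frac{1}{-46} + 5408} = \frac{1}{3 \left(-4\right) \left(- \frac{1}{46}\right) + 5408} = \frac{1}{\frac{6}{23} + 5408} = \frac{1}{\frac{124390}{23}} = \frac{23}{124390}$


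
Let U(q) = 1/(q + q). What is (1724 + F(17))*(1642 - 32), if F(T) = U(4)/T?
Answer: 188744325/68 ≈ 2.7757e+6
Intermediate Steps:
U(q) = 1/(2*q)
F(T) = 1/(8*T) (F(T) = ((1/2)/4)/T = ((1/2)*(1/4))/T = 1/(8*T))
(1724 + F(17))*(1642 - 32) = (1724 + (1/8)/17)*(1642 - 32) = (1724 + (1/8)*(1/17))*1610 = (1724 + 1/136)*1610 = (234465/136)*1610 = 188744325/68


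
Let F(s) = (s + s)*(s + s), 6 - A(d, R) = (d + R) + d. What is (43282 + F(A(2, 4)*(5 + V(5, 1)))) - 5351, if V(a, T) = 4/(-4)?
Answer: 38187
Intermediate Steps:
V(a, T) = -1 (V(a, T) = 4*(-¼) = -1)
A(d, R) = 6 - R - 2*d (A(d, R) = 6 - ((d + R) + d) = 6 - ((R + d) + d) = 6 - (R + 2*d) = 6 + (-R - 2*d) = 6 - R - 2*d)
F(s) = 4*s² (F(s) = (2*s)*(2*s) = 4*s²)
(43282 + F(A(2, 4)*(5 + V(5, 1)))) - 5351 = (43282 + 4*((6 - 1*4 - 2*2)*(5 - 1))²) - 5351 = (43282 + 4*((6 - 4 - 4)*4)²) - 5351 = (43282 + 4*(-2*4)²) - 5351 = (43282 + 4*(-8)²) - 5351 = (43282 + 4*64) - 5351 = (43282 + 256) - 5351 = 43538 - 5351 = 38187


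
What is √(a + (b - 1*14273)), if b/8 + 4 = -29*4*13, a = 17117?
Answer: 6*I*√257 ≈ 96.187*I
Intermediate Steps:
b = -12096 (b = -32 + 8*(-29*4*13) = -32 + 8*(-116*13) = -32 + 8*(-1508) = -32 - 12064 = -12096)
√(a + (b - 1*14273)) = √(17117 + (-12096 - 1*14273)) = √(17117 + (-12096 - 14273)) = √(17117 - 26369) = √(-9252) = 6*I*√257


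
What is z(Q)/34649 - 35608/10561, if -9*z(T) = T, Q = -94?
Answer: -11103041594/3293352801 ≈ -3.3713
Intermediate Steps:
z(T) = -T/9
z(Q)/34649 - 35608/10561 = -1/9*(-94)/34649 - 35608/10561 = (94/9)*(1/34649) - 35608*1/10561 = 94/311841 - 35608/10561 = -11103041594/3293352801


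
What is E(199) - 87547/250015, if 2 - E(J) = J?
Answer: -49340502/250015 ≈ -197.35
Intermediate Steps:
E(J) = 2 - J
E(199) - 87547/250015 = (2 - 1*199) - 87547/250015 = (2 - 199) - 87547/250015 = -197 - 1*87547/250015 = -197 - 87547/250015 = -49340502/250015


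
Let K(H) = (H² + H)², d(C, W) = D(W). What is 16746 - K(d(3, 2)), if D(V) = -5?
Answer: 16346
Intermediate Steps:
d(C, W) = -5
K(H) = (H + H²)²
16746 - K(d(3, 2)) = 16746 - (-5)²*(1 - 5)² = 16746 - 25*(-4)² = 16746 - 25*16 = 16746 - 1*400 = 16746 - 400 = 16346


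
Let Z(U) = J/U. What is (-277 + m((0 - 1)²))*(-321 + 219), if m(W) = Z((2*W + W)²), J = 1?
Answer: 84728/3 ≈ 28243.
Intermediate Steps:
Z(U) = 1/U
m(W) = 1/(9*W²) (m(W) = 1/((2*W + W)²) = 1/((3*W)²) = 1/(9*W²))
(-277 + m((0 - 1)²))*(-321 + 219) = (-277 + 1/(9*((0 - 1)²)²))*(-321 + 219) = (-277 + 1/(9*((-1)²)²))*(-102) = (-277 + (⅑)/1²)*(-102) = (-277 + (⅑)*1)*(-102) = (-277 + ⅑)*(-102) = -2492/9*(-102) = 84728/3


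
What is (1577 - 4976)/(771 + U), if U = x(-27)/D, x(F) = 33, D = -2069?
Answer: -2344177/531722 ≈ -4.4087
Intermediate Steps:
U = -33/2069 (U = 33/(-2069) = 33*(-1/2069) = -33/2069 ≈ -0.015950)
(1577 - 4976)/(771 + U) = (1577 - 4976)/(771 - 33/2069) = -3399/1595166/2069 = -3399*2069/1595166 = -2344177/531722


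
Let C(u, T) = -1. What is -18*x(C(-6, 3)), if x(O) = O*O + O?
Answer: 0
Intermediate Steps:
x(O) = O + O**2 (x(O) = O**2 + O = O + O**2)
-18*x(C(-6, 3)) = -(-18)*(1 - 1) = -(-18)*0 = -18*0 = 0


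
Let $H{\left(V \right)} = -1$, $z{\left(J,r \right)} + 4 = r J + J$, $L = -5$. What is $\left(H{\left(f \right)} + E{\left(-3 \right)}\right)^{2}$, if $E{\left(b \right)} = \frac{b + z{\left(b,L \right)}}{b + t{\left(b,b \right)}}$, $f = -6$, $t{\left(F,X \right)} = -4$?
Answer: $\frac{144}{49} \approx 2.9388$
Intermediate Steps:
$z{\left(J,r \right)} = -4 + J + J r$ ($z{\left(J,r \right)} = -4 + \left(r J + J\right) = -4 + \left(J r + J\right) = -4 + \left(J + J r\right) = -4 + J + J r$)
$E{\left(b \right)} = \frac{-4 - 3 b}{-4 + b}$ ($E{\left(b \right)} = \frac{b + \left(-4 + b + b \left(-5\right)\right)}{b - 4} = \frac{b - \left(4 + 4 b\right)}{-4 + b} = \frac{-4 - 3 b}{-4 + b}$)
$\left(H{\left(f \right)} + E{\left(-3 \right)}\right)^{2} = \left(-1 + \frac{-4 - -9}{-4 - 3}\right)^{2} = \left(-1 + \frac{-4 + 9}{-7}\right)^{2} = \left(-1 - \frac{5}{7}\right)^{2} = \left(- \frac{12}{7}\right)^{2} = \frac{144}{49}$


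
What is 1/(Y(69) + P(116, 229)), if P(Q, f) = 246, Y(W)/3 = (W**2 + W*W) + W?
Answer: 1/29019 ≈ 3.4460e-5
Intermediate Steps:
Y(W) = 3*W + 6*W**2 (Y(W) = 3*((W**2 + W*W) + W) = 3*((W**2 + W**2) + W) = 3*(2*W**2 + W) = 3*(W + 2*W**2) = 3*W + 6*W**2)
1/(Y(69) + P(116, 229)) = 1/(3*69*(1 + 2*69) + 246) = 1/(3*69*(1 + 138) + 246) = 1/(3*69*139 + 246) = 1/(28773 + 246) = 1/29019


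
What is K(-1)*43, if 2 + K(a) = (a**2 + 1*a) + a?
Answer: -129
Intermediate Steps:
K(a) = -2 + a**2 + 2*a (K(a) = -2 + ((a**2 + 1*a) + a) = -2 + ((a**2 + a) + a) = -2 + ((a + a**2) + a) = -2 + (a**2 + 2*a) = -2 + a**2 + 2*a)
K(-1)*43 = (-2 + (-1)**2 + 2*(-1))*43 = (-2 + 1 - 2)*43 = -3*43 = -129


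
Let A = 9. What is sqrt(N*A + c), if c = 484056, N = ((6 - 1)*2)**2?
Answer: 6*sqrt(13471) ≈ 696.39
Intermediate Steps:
N = 100 (N = (5*2)**2 = 10**2 = 100)
sqrt(N*A + c) = sqrt(100*9 + 484056) = sqrt(900 + 484056) = sqrt(484956) = 6*sqrt(13471)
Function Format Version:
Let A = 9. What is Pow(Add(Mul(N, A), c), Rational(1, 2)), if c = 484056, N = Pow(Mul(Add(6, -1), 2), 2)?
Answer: Mul(6, Pow(13471, Rational(1, 2))) ≈ 696.39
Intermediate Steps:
N = 100 (N = Pow(Mul(5, 2), 2) = Pow(10, 2) = 100)
Pow(Add(Mul(N, A), c), Rational(1, 2)) = Pow(Add(Mul(100, 9), 484056), Rational(1, 2)) = Pow(Add(900, 484056), Rational(1, 2)) = Pow(484956, Rational(1, 2)) = Mul(6, Pow(13471, Rational(1, 2)))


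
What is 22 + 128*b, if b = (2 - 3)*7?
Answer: -874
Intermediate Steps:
b = -7 (b = -1*7 = -7)
22 + 128*b = 22 + 128*(-7) = 22 - 896 = -874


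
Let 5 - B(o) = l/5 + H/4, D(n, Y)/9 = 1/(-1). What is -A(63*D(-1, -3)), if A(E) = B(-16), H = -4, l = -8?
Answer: -38/5 ≈ -7.6000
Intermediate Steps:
D(n, Y) = -9 (D(n, Y) = 9/(-1) = 9*(-1) = -9)
B(o) = 38/5 (B(o) = 5 - (-8/5 - 4/4) = 5 - (-8*1/5 - 4*1/4) = 5 - (-8/5 - 1) = 5 - 1*(-13/5) = 5 + 13/5 = 38/5)
A(E) = 38/5
-A(63*D(-1, -3)) = -1*38/5 = -38/5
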